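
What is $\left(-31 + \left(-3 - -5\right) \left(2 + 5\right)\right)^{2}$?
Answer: $289$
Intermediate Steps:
$\left(-31 + \left(-3 - -5\right) \left(2 + 5\right)\right)^{2} = \left(-31 + \left(-3 + 5\right) 7\right)^{2} = \left(-31 + 2 \cdot 7\right)^{2} = \left(-31 + 14\right)^{2} = \left(-17\right)^{2} = 289$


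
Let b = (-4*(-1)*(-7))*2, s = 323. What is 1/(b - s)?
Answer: -1/379 ≈ -0.0026385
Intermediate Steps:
b = -56 (b = (4*(-7))*2 = -28*2 = -56)
1/(b - s) = 1/(-56 - 1*323) = 1/(-56 - 323) = 1/(-379) = -1/379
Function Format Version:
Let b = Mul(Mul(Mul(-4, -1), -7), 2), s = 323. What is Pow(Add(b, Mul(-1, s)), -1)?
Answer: Rational(-1, 379) ≈ -0.0026385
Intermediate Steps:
b = -56 (b = Mul(Mul(4, -7), 2) = Mul(-28, 2) = -56)
Pow(Add(b, Mul(-1, s)), -1) = Pow(Add(-56, Mul(-1, 323)), -1) = Pow(Add(-56, -323), -1) = Pow(-379, -1) = Rational(-1, 379)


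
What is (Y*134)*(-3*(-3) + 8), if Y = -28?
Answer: -63784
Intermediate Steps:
(Y*134)*(-3*(-3) + 8) = (-28*134)*(-3*(-3) + 8) = -3752*(9 + 8) = -3752*17 = -63784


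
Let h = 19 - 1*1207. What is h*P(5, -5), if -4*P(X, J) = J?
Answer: -1485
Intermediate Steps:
h = -1188 (h = 19 - 1207 = -1188)
P(X, J) = -J/4
h*P(5, -5) = -(-297)*(-5) = -1188*5/4 = -1485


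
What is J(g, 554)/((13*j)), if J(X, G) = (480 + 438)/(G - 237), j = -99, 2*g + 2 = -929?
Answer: -102/45331 ≈ -0.0022501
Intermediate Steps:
g = -931/2 (g = -1 + (1/2)*(-929) = -1 - 929/2 = -931/2 ≈ -465.50)
J(X, G) = 918/(-237 + G)
J(g, 554)/((13*j)) = (918/(-237 + 554))/((13*(-99))) = (918/317)/(-1287) = (918*(1/317))*(-1/1287) = (918/317)*(-1/1287) = -102/45331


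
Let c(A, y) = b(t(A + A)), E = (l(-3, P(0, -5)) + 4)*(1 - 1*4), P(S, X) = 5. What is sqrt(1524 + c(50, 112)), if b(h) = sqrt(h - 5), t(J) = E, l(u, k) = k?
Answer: 2*sqrt(381 + I*sqrt(2)) ≈ 39.039 + 0.072452*I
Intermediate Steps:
E = -27 (E = (5 + 4)*(1 - 1*4) = 9*(1 - 4) = 9*(-3) = -27)
t(J) = -27
b(h) = sqrt(-5 + h)
c(A, y) = 4*I*sqrt(2) (c(A, y) = sqrt(-5 - 27) = sqrt(-32) = 4*I*sqrt(2))
sqrt(1524 + c(50, 112)) = sqrt(1524 + 4*I*sqrt(2))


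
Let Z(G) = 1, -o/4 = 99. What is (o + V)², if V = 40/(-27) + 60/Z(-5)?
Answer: 83028544/729 ≈ 1.1389e+5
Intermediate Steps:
o = -396 (o = -4*99 = -396)
V = 1580/27 (V = 40/(-27) + 60/1 = 40*(-1/27) + 60*1 = -40/27 + 60 = 1580/27 ≈ 58.518)
(o + V)² = (-396 + 1580/27)² = (-9112/27)² = 83028544/729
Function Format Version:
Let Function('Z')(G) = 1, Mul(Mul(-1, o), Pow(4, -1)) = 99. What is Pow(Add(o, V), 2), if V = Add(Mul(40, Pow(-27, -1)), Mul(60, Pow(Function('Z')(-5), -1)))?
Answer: Rational(83028544, 729) ≈ 1.1389e+5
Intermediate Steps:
o = -396 (o = Mul(-4, 99) = -396)
V = Rational(1580, 27) (V = Add(Mul(40, Pow(-27, -1)), Mul(60, Pow(1, -1))) = Add(Mul(40, Rational(-1, 27)), Mul(60, 1)) = Add(Rational(-40, 27), 60) = Rational(1580, 27) ≈ 58.518)
Pow(Add(o, V), 2) = Pow(Add(-396, Rational(1580, 27)), 2) = Pow(Rational(-9112, 27), 2) = Rational(83028544, 729)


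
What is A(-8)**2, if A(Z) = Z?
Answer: 64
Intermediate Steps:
A(-8)**2 = (-8)**2 = 64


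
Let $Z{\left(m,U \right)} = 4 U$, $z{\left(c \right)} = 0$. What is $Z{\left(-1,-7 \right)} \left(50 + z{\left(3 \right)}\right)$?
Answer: $-1400$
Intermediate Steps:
$Z{\left(-1,-7 \right)} \left(50 + z{\left(3 \right)}\right) = 4 \left(-7\right) \left(50 + 0\right) = \left(-28\right) 50 = -1400$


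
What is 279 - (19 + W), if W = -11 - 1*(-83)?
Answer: 188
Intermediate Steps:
W = 72 (W = -11 + 83 = 72)
279 - (19 + W) = 279 - (19 + 72) = 279 - 1*91 = 279 - 91 = 188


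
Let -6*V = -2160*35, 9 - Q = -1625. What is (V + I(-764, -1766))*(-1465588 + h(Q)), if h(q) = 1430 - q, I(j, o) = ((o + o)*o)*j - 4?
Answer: 6985153461665024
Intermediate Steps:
Q = 1634 (Q = 9 - 1*(-1625) = 9 + 1625 = 1634)
V = 12600 (V = -(-360)*35 = -⅙*(-75600) = 12600)
I(j, o) = -4 + 2*j*o² (I(j, o) = ((2*o)*o)*j - 4 = (2*o²)*j - 4 = 2*j*o² - 4 = -4 + 2*j*o²)
(V + I(-764, -1766))*(-1465588 + h(Q)) = (12600 + (-4 + 2*(-764)*(-1766)²))*(-1465588 + (1430 - 1*1634)) = (12600 + (-4 + 2*(-764)*3118756))*(-1465588 + (1430 - 1634)) = (12600 + (-4 - 4765459168))*(-1465588 - 204) = (12600 - 4765459172)*(-1465792) = -4765446572*(-1465792) = 6985153461665024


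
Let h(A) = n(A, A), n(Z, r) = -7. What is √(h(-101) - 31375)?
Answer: I*√31382 ≈ 177.15*I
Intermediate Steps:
h(A) = -7
√(h(-101) - 31375) = √(-7 - 31375) = √(-31382) = I*√31382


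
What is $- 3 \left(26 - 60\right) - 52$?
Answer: $50$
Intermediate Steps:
$- 3 \left(26 - 60\right) - 52 = \left(-3\right) \left(-34\right) - 52 = 102 - 52 = 50$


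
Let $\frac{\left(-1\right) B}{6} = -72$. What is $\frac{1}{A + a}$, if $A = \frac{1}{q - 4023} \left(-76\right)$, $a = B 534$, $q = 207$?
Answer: $\frac{954}{220076371} \approx 4.3349 \cdot 10^{-6}$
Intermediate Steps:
$B = 432$ ($B = \left(-6\right) \left(-72\right) = 432$)
$a = 230688$ ($a = 432 \cdot 534 = 230688$)
$A = \frac{19}{954}$ ($A = \frac{1}{207 - 4023} \left(-76\right) = \frac{1}{-3816} \left(-76\right) = \left(- \frac{1}{3816}\right) \left(-76\right) = \frac{19}{954} \approx 0.019916$)
$\frac{1}{A + a} = \frac{1}{\frac{19}{954} + 230688} = \frac{1}{\frac{220076371}{954}} = \frac{954}{220076371}$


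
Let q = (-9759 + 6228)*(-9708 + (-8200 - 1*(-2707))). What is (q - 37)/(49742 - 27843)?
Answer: 53674694/21899 ≈ 2451.0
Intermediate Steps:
q = 53674731 (q = -3531*(-9708 + (-8200 + 2707)) = -3531*(-9708 - 5493) = -3531*(-15201) = 53674731)
(q - 37)/(49742 - 27843) = (53674731 - 37)/(49742 - 27843) = 53674694/21899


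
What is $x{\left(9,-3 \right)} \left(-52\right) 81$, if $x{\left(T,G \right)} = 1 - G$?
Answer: $-16848$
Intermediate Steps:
$x{\left(9,-3 \right)} \left(-52\right) 81 = \left(1 - -3\right) \left(-52\right) 81 = \left(1 + 3\right) \left(-52\right) 81 = 4 \left(-52\right) 81 = \left(-208\right) 81 = -16848$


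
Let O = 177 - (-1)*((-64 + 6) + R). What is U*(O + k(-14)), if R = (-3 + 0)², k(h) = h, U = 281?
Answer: 32034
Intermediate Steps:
R = 9 (R = (-3)² = 9)
O = 128 (O = 177 - (-1)*((-64 + 6) + 9) = 177 - (-1)*(-58 + 9) = 177 - (-1)*(-49) = 177 - 1*49 = 177 - 49 = 128)
U*(O + k(-14)) = 281*(128 - 14) = 281*114 = 32034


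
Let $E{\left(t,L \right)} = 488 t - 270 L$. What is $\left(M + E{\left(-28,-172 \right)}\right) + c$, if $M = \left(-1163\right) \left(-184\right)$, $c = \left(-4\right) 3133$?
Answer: $234236$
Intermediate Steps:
$E{\left(t,L \right)} = - 270 L + 488 t$
$c = -12532$
$M = 213992$
$\left(M + E{\left(-28,-172 \right)}\right) + c = \left(213992 + \left(\left(-270\right) \left(-172\right) + 488 \left(-28\right)\right)\right) - 12532 = \left(213992 + \left(46440 - 13664\right)\right) - 12532 = \left(213992 + 32776\right) - 12532 = 246768 - 12532 = 234236$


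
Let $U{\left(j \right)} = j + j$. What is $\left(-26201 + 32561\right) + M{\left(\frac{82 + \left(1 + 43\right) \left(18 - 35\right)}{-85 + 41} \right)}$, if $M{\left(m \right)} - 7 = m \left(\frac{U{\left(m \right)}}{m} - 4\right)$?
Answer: $\frac{69704}{11} \approx 6336.7$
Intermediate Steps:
$U{\left(j \right)} = 2 j$
$M{\left(m \right)} = 7 - 2 m$ ($M{\left(m \right)} = 7 + m \left(\frac{2 m}{m} - 4\right) = 7 + m \left(2 - 4\right) = 7 + m \left(-2\right) = 7 - 2 m$)
$\left(-26201 + 32561\right) + M{\left(\frac{82 + \left(1 + 43\right) \left(18 - 35\right)}{-85 + 41} \right)} = \left(-26201 + 32561\right) + \left(7 - 2 \frac{82 + \left(1 + 43\right) \left(18 - 35\right)}{-85 + 41}\right) = 6360 + \left(7 - 2 \frac{82 + 44 \left(-17\right)}{-44}\right) = 6360 + \left(7 - 2 \left(82 - 748\right) \left(- \frac{1}{44}\right)\right) = 6360 + \left(7 - 2 \left(\left(-666\right) \left(- \frac{1}{44}\right)\right)\right) = 6360 + \left(7 - \frac{333}{11}\right) = 6360 - \frac{256}{11} = \frac{69704}{11}$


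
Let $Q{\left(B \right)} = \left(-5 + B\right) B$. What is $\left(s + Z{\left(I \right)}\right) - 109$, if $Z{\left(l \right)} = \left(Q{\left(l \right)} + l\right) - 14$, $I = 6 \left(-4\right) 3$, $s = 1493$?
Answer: $6842$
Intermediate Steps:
$I = -72$ ($I = \left(-24\right) 3 = -72$)
$Q{\left(B \right)} = B \left(-5 + B\right)$
$Z{\left(l \right)} = -14 + l + l \left(-5 + l\right)$ ($Z{\left(l \right)} = \left(l \left(-5 + l\right) + l\right) - 14 = \left(l + l \left(-5 + l\right)\right) - 14 = -14 + l + l \left(-5 + l\right)$)
$\left(s + Z{\left(I \right)}\right) - 109 = \left(1493 - \left(86 + 72 \left(-5 - 72\right)\right)\right) - 109 = \left(1493 - -5458\right) - 109 = \left(1493 + 5458\right) - 109 = 6951 - 109 = 6842$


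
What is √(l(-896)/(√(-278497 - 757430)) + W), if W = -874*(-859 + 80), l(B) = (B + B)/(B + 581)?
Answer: √(18266157750041308350 - 441995520*I*√115103)/5179635 ≈ 825.13 - 3.3869e-6*I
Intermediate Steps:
l(B) = 2*B/(581 + B) (l(B) = (2*B)/(581 + B) = 2*B/(581 + B))
W = 680846 (W = -874*(-779) = 680846)
√(l(-896)/(√(-278497 - 757430)) + W) = √((2*(-896)/(581 - 896))/(√(-278497 - 757430)) + 680846) = √((2*(-896)/(-315))/(√(-1035927)) + 680846) = √((2*(-896)*(-1/315))/((3*I*√115103)) + 680846) = √(256*(-I*√115103/345309)/45 + 680846) = √(-256*I*√115103/15538905 + 680846) = √(680846 - 256*I*√115103/15538905)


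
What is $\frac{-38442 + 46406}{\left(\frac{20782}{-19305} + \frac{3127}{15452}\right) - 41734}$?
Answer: $- \frac{2375668049040}{12449548847969} \approx -0.19082$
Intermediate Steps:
$\frac{-38442 + 46406}{\left(\frac{20782}{-19305} + \frac{3127}{15452}\right) - 41734} = \frac{7964}{\left(20782 \left(- \frac{1}{19305}\right) + 3127 \cdot \frac{1}{15452}\right) - 41734} = \frac{7964}{\left(- \frac{20782}{19305} + \frac{3127}{15452}\right) - 41734} = \frac{7964}{- \frac{260756729}{298300860} - 41734} = \frac{7964}{- \frac{12449548847969}{298300860}} = 7964 \left(- \frac{298300860}{12449548847969}\right) = - \frac{2375668049040}{12449548847969}$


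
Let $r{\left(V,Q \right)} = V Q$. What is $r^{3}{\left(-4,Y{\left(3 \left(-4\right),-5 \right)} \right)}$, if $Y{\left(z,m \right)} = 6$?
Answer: $-13824$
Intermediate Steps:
$r{\left(V,Q \right)} = Q V$
$r^{3}{\left(-4,Y{\left(3 \left(-4\right),-5 \right)} \right)} = \left(6 \left(-4\right)\right)^{3} = \left(-24\right)^{3} = -13824$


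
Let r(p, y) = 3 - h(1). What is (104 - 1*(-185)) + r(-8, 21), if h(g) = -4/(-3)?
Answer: 872/3 ≈ 290.67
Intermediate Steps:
h(g) = 4/3 (h(g) = -4*(-⅓) = 4/3)
r(p, y) = 5/3 (r(p, y) = 3 - 1*4/3 = 3 - 4/3 = 5/3)
(104 - 1*(-185)) + r(-8, 21) = (104 - 1*(-185)) + 5/3 = (104 + 185) + 5/3 = 289 + 5/3 = 872/3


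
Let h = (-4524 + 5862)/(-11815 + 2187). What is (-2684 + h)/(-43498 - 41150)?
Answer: 12921445/407495472 ≈ 0.031709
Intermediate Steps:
h = -669/4814 (h = 1338/(-9628) = 1338*(-1/9628) = -669/4814 ≈ -0.13897)
(-2684 + h)/(-43498 - 41150) = (-2684 - 669/4814)/(-43498 - 41150) = -12921445/4814/(-84648) = -12921445/4814*(-1/84648) = 12921445/407495472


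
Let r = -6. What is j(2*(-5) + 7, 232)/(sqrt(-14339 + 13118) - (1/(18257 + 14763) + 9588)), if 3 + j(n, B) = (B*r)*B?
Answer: 3376085363537564340/100234207164377521 + 352115702218800*I*sqrt(1221)/100234207164377521 ≈ 33.682 + 0.12275*I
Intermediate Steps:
j(n, B) = -3 - 6*B**2 (j(n, B) = -3 + (B*(-6))*B = -3 + (-6*B)*B = -3 - 6*B**2)
j(2*(-5) + 7, 232)/(sqrt(-14339 + 13118) - (1/(18257 + 14763) + 9588)) = (-3 - 6*232**2)/(sqrt(-14339 + 13118) - (1/(18257 + 14763) + 9588)) = (-3 - 6*53824)/(sqrt(-1221) - (1/33020 + 9588)) = (-3 - 322944)/(I*sqrt(1221) - (1/33020 + 9588)) = -322947/(I*sqrt(1221) - 1*316595761/33020) = -322947/(I*sqrt(1221) - 316595761/33020) = -322947/(-316595761/33020 + I*sqrt(1221))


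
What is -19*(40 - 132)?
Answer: 1748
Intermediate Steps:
-19*(40 - 132) = -19*(-92) = 1748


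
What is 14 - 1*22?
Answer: -8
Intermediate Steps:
14 - 1*22 = 14 - 22 = -8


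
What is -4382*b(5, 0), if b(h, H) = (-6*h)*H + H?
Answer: 0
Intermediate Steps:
b(h, H) = H - 6*H*h (b(h, H) = -6*H*h + H = H - 6*H*h)
-4382*b(5, 0) = -0*(1 - 6*5) = -0*(1 - 30) = -0*(-29) = -4382*0 = 0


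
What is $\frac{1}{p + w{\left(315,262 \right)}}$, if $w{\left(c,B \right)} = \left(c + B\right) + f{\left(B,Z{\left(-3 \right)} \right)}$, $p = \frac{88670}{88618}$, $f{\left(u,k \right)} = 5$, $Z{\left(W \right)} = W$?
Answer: $\frac{44309}{25832173} \approx 0.0017153$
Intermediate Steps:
$p = \frac{44335}{44309}$ ($p = 88670 \cdot \frac{1}{88618} = \frac{44335}{44309} \approx 1.0006$)
$w{\left(c,B \right)} = 5 + B + c$ ($w{\left(c,B \right)} = \left(c + B\right) + 5 = \left(B + c\right) + 5 = 5 + B + c$)
$\frac{1}{p + w{\left(315,262 \right)}} = \frac{1}{\frac{44335}{44309} + \left(5 + 262 + 315\right)} = \frac{1}{\frac{44335}{44309} + 582} = \frac{1}{\frac{25832173}{44309}} = \frac{44309}{25832173}$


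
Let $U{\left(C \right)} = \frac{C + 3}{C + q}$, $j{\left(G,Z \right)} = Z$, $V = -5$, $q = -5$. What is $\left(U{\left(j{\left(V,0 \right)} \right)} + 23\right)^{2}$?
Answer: $\frac{12544}{25} \approx 501.76$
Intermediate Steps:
$U{\left(C \right)} = \frac{3 + C}{-5 + C}$ ($U{\left(C \right)} = \frac{C + 3}{C - 5} = \frac{3 + C}{-5 + C}$)
$\left(U{\left(j{\left(V,0 \right)} \right)} + 23\right)^{2} = \left(\frac{3 + 0}{-5 + 0} + 23\right)^{2} = \left(\frac{1}{-5} \cdot 3 + 23\right)^{2} = \left(\left(- \frac{1}{5}\right) 3 + 23\right)^{2} = \left(- \frac{3}{5} + 23\right)^{2} = \left(\frac{112}{5}\right)^{2} = \frac{12544}{25}$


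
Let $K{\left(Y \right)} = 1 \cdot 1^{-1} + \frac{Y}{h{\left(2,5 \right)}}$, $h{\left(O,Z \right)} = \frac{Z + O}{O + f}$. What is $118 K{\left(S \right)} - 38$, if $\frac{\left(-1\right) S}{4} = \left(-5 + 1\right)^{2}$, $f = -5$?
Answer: $\frac{23216}{7} \approx 3316.6$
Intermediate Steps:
$h{\left(O,Z \right)} = \frac{O + Z}{-5 + O}$ ($h{\left(O,Z \right)} = \frac{Z + O}{O - 5} = \frac{O + Z}{-5 + O}$)
$S = -64$ ($S = - 4 \left(-5 + 1\right)^{2} = - 4 \left(-4\right)^{2} = \left(-4\right) 16 = -64$)
$K{\left(Y \right)} = 1 - \frac{3 Y}{7}$ ($K{\left(Y \right)} = 1 \cdot 1^{-1} + \frac{Y}{\frac{1}{-5 + 2} \left(2 + 5\right)} = 1 \cdot 1 + \frac{Y}{\frac{1}{-3} \cdot 7} = 1 + \frac{Y}{\left(- \frac{1}{3}\right) 7} = 1 + \frac{Y}{- \frac{7}{3}} = 1 + Y \left(- \frac{3}{7}\right) = 1 - \frac{3 Y}{7}$)
$118 K{\left(S \right)} - 38 = 118 \left(1 - - \frac{192}{7}\right) - 38 = 118 \left(1 + \frac{192}{7}\right) - 38 = 118 \cdot \frac{199}{7} - 38 = \frac{23482}{7} - 38 = \frac{23216}{7}$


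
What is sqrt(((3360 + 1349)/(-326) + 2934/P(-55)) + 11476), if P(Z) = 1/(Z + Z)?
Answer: 3*I*sqrt(3675714222)/326 ≈ 557.92*I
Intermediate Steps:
P(Z) = 1/(2*Z)
sqrt(((3360 + 1349)/(-326) + 2934/P(-55)) + 11476) = sqrt(((3360 + 1349)/(-326) + 2934/(((1/2)/(-55)))) + 11476) = sqrt((4709*(-1/326) + 2934/(((1/2)*(-1/55)))) + 11476) = sqrt((-4709/326 + 2934/(-1/110)) + 11476) = sqrt((-4709/326 + 2934*(-110)) + 11476) = sqrt((-4709/326 - 322740) + 11476) = sqrt(-105217949/326 + 11476) = sqrt(-101476773/326) = 3*I*sqrt(3675714222)/326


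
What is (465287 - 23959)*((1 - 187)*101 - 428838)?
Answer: -197549004672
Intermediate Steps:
(465287 - 23959)*((1 - 187)*101 - 428838) = 441328*(-186*101 - 428838) = 441328*(-18786 - 428838) = 441328*(-447624) = -197549004672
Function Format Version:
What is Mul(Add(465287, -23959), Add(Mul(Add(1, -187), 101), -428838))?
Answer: -197549004672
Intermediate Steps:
Mul(Add(465287, -23959), Add(Mul(Add(1, -187), 101), -428838)) = Mul(441328, Add(Mul(-186, 101), -428838)) = Mul(441328, Add(-18786, -428838)) = Mul(441328, -447624) = -197549004672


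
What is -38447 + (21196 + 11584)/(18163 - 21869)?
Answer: -71258681/1853 ≈ -38456.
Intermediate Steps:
-38447 + (21196 + 11584)/(18163 - 21869) = -38447 + 32780/(-3706) = -38447 + 32780*(-1/3706) = -38447 - 16390/1853 = -71258681/1853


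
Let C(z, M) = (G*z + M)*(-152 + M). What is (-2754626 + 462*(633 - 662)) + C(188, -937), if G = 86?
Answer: -19354583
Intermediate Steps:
C(z, M) = (-152 + M)*(M + 86*z) (C(z, M) = (86*z + M)*(-152 + M) = (M + 86*z)*(-152 + M) = (-152 + M)*(M + 86*z))
(-2754626 + 462*(633 - 662)) + C(188, -937) = (-2754626 + 462*(633 - 662)) + ((-937)² - 13072*188 - 152*(-937) + 86*(-937)*188) = (-2754626 + 462*(-29)) + (877969 - 2457536 + 142424 - 15149416) = (-2754626 - 13398) - 16586559 = -2768024 - 16586559 = -19354583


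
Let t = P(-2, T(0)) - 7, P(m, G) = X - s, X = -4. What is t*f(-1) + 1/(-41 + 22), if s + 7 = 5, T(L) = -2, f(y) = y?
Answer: 170/19 ≈ 8.9474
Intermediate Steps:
s = -2 (s = -7 + 5 = -2)
P(m, G) = -2 (P(m, G) = -4 - 1*(-2) = -4 + 2 = -2)
t = -9 (t = -2 - 7 = -9)
t*f(-1) + 1/(-41 + 22) = -9*(-1) + 1/(-41 + 22) = 9 + 1/(-19) = 9 - 1/19 = 170/19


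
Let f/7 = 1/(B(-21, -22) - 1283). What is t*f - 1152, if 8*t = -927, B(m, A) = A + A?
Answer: -12223143/10616 ≈ -1151.4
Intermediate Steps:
B(m, A) = 2*A
t = -927/8 (t = (⅛)*(-927) = -927/8 ≈ -115.88)
f = -7/1327 (f = 7/(2*(-22) - 1283) = 7/(-44 - 1283) = 7/(-1327) = 7*(-1/1327) = -7/1327 ≈ -0.0052751)
t*f - 1152 = -927/8*(-7/1327) - 1152 = 6489/10616 - 1152 = -12223143/10616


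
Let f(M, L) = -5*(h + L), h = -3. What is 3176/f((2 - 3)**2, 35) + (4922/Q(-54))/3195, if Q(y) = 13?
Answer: -3278191/166140 ≈ -19.732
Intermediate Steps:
f(M, L) = 15 - 5*L (f(M, L) = -5*(-3 + L) = 15 - 5*L)
3176/f((2 - 3)**2, 35) + (4922/Q(-54))/3195 = 3176/(15 - 5*35) + (4922/13)/3195 = 3176/(15 - 175) + (4922*(1/13))*(1/3195) = 3176/(-160) + (4922/13)*(1/3195) = 3176*(-1/160) + 4922/41535 = -397/20 + 4922/41535 = -3278191/166140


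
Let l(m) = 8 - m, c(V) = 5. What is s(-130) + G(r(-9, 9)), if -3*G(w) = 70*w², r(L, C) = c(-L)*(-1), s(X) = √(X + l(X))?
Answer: -1750/3 + 2*√2 ≈ -580.50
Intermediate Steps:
s(X) = 2*√2 (s(X) = √(X + (8 - X)) = √8 = 2*√2)
r(L, C) = -5 (r(L, C) = 5*(-1) = -5)
G(w) = -70*w²/3
s(-130) + G(r(-9, 9)) = 2*√2 - 70/3*(-5)² = 2*√2 - 70/3*25 = 2*√2 - 1750/3 = -1750/3 + 2*√2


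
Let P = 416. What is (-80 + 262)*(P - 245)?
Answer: 31122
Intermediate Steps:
(-80 + 262)*(P - 245) = (-80 + 262)*(416 - 245) = 182*171 = 31122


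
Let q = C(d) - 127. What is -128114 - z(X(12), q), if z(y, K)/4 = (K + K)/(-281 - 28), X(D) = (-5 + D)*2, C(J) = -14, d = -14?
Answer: -13196118/103 ≈ -1.2812e+5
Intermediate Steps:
X(D) = -10 + 2*D
q = -141 (q = -14 - 127 = -141)
z(y, K) = -8*K/309 (z(y, K) = 4*((K + K)/(-281 - 28)) = 4*((2*K)/(-309)) = 4*((2*K)*(-1/309)) = 4*(-2*K/309) = -8*K/309)
-128114 - z(X(12), q) = -128114 - (-8)*(-141)/309 = -128114 - 1*376/103 = -128114 - 376/103 = -13196118/103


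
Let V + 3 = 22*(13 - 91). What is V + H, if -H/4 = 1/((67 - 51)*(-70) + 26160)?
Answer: -10760941/6260 ≈ -1719.0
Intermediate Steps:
V = -1719 (V = -3 + 22*(13 - 91) = -3 + 22*(-78) = -3 - 1716 = -1719)
H = -1/6260 (H = -4/((67 - 51)*(-70) + 26160) = -4/(16*(-70) + 26160) = -4/(-1120 + 26160) = -4/25040 = -4*1/25040 = -1/6260 ≈ -0.00015974)
V + H = -1719 - 1/6260 = -10760941/6260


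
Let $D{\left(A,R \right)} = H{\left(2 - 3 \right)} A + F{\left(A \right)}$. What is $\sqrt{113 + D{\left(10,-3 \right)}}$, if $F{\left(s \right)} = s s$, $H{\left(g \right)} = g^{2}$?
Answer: $\sqrt{223} \approx 14.933$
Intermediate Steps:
$F{\left(s \right)} = s^{2}$
$D{\left(A,R \right)} = A + A^{2}$ ($D{\left(A,R \right)} = \left(2 - 3\right)^{2} A + A^{2} = \left(-1\right)^{2} A + A^{2} = 1 A + A^{2} = A + A^{2}$)
$\sqrt{113 + D{\left(10,-3 \right)}} = \sqrt{113 + 10 \left(1 + 10\right)} = \sqrt{113 + 10 \cdot 11} = \sqrt{113 + 110} = \sqrt{223}$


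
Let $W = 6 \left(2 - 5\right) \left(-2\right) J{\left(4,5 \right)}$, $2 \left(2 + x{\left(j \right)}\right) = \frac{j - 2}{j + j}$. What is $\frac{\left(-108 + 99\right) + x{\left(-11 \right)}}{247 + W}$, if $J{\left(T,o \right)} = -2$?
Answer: $- \frac{471}{7700} \approx -0.061169$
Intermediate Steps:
$x{\left(j \right)} = -2 + \frac{-2 + j}{4 j}$ ($x{\left(j \right)} = -2 + \frac{\left(j - 2\right) \frac{1}{j + j}}{2} = -2 + \frac{\left(-2 + j\right) \frac{1}{2 j}}{2} = -2 + \frac{\frac{1}{2} \frac{1}{j} \left(-2 + j\right)}{2} = -2 + \frac{-2 + j}{4 j}$)
$W = -72$ ($W = 6 \left(2 - 5\right) \left(-2\right) \left(-2\right) = 6 \left(\left(-3\right) \left(-2\right)\right) \left(-2\right) = 6 \cdot 6 \left(-2\right) = 36 \left(-2\right) = -72$)
$\frac{\left(-108 + 99\right) + x{\left(-11 \right)}}{247 + W} = \frac{\left(-108 + 99\right) + \frac{-2 - -77}{4 \left(-11\right)}}{247 - 72} = \frac{-9 + \frac{1}{4} \left(- \frac{1}{11}\right) \left(-2 + 77\right)}{175} = \left(-9 + \frac{1}{4} \left(- \frac{1}{11}\right) 75\right) \frac{1}{175} = \left(-9 - \frac{75}{44}\right) \frac{1}{175} = \left(- \frac{471}{44}\right) \frac{1}{175} = - \frac{471}{7700}$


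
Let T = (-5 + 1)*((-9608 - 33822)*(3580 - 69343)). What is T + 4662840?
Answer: -11419685520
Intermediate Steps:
T = -11424348360 (T = -(-173720)*(-65763) = -4*2856087090 = -11424348360)
T + 4662840 = -11424348360 + 4662840 = -11419685520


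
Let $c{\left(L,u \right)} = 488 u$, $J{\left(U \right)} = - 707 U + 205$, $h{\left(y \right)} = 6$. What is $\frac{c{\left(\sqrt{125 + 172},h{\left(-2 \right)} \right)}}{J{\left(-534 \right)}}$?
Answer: $\frac{2928}{377743} \approx 0.0077513$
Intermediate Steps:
$J{\left(U \right)} = 205 - 707 U$
$\frac{c{\left(\sqrt{125 + 172},h{\left(-2 \right)} \right)}}{J{\left(-534 \right)}} = \frac{488 \cdot 6}{205 - -377538} = \frac{2928}{205 + 377538} = \frac{2928}{377743}$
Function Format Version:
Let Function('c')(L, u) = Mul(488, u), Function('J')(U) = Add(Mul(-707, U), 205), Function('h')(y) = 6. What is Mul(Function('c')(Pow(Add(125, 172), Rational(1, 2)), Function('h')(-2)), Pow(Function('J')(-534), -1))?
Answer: Rational(2928, 377743) ≈ 0.0077513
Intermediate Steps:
Function('J')(U) = Add(205, Mul(-707, U))
Mul(Function('c')(Pow(Add(125, 172), Rational(1, 2)), Function('h')(-2)), Pow(Function('J')(-534), -1)) = Mul(Mul(488, 6), Pow(Add(205, Mul(-707, -534)), -1)) = Mul(2928, Pow(Add(205, 377538), -1)) = Mul(2928, Pow(377743, -1)) = Mul(2928, Rational(1, 377743)) = Rational(2928, 377743)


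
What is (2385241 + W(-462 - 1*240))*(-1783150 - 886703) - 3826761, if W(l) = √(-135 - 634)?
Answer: -6368246666334 - 2669853*I*√769 ≈ -6.3682e+12 - 7.4037e+7*I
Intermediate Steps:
W(l) = I*√769 (W(l) = √(-769) = I*√769)
(2385241 + W(-462 - 1*240))*(-1783150 - 886703) - 3826761 = (2385241 + I*√769)*(-1783150 - 886703) - 3826761 = (2385241 + I*√769)*(-2669853) - 3826761 = (-6368242839573 - 2669853*I*√769) - 3826761 = -6368246666334 - 2669853*I*√769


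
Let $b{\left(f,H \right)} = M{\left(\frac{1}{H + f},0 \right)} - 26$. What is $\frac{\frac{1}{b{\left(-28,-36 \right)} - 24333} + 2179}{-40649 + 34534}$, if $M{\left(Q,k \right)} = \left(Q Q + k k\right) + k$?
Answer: $- \frac{217408550781}{610120841245} \approx -0.35634$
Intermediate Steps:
$M{\left(Q,k \right)} = k + Q^{2} + k^{2}$ ($M{\left(Q,k \right)} = \left(Q^{2} + k^{2}\right) + k = k + Q^{2} + k^{2}$)
$b{\left(f,H \right)} = -26 + \frac{1}{\left(H + f\right)^{2}}$ ($b{\left(f,H \right)} = \left(0 + \left(\frac{1}{H + f}\right)^{2} + 0^{2}\right) - 26 = \left(0 + \frac{1}{\left(H + f\right)^{2}} + 0\right) - 26 = \frac{1}{\left(H + f\right)^{2}} - 26 = -26 + \frac{1}{\left(H + f\right)^{2}}$)
$\frac{\frac{1}{b{\left(-28,-36 \right)} - 24333} + 2179}{-40649 + 34534} = \frac{\frac{1}{\left(-26 + \frac{1}{\left(-36 - 28\right)^{2}}\right) - 24333} + 2179}{-40649 + 34534} = \frac{\frac{1}{\left(-26 + \frac{1}{4096}\right) - 24333} + 2179}{-6115} = \left(\frac{1}{\left(-26 + \frac{1}{4096}\right) - 24333} + 2179\right) \left(- \frac{1}{6115}\right) = \left(\frac{1}{- \frac{106495}{4096} - 24333} + 2179\right) \left(- \frac{1}{6115}\right) = \left(\frac{1}{- \frac{99774463}{4096}} + 2179\right) \left(- \frac{1}{6115}\right) = \left(- \frac{4096}{99774463} + 2179\right) \left(- \frac{1}{6115}\right) = \frac{217408550781}{99774463} \left(- \frac{1}{6115}\right) = - \frac{217408550781}{610120841245}$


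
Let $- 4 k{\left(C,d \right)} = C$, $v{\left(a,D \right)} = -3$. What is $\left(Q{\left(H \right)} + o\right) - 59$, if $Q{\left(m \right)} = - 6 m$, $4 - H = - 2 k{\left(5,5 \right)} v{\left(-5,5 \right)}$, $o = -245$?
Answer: $-373$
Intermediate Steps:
$k{\left(C,d \right)} = - \frac{C}{4}$
$H = \frac{23}{2}$ ($H = 4 - - 2 \left(\left(- \frac{1}{4}\right) 5\right) \left(-3\right) = 4 - \left(-2\right) \left(- \frac{5}{4}\right) \left(-3\right) = 4 - \frac{5}{2} \left(-3\right) = 4 - - \frac{15}{2} = 4 + \frac{15}{2} = \frac{23}{2} \approx 11.5$)
$\left(Q{\left(H \right)} + o\right) - 59 = \left(\left(-6\right) \frac{23}{2} - 245\right) - 59 = \left(-69 - 245\right) - 59 = -314 - 59 = -373$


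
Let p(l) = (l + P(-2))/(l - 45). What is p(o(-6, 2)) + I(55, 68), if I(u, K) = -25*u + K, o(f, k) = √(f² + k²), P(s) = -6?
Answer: -518833/397 - 78*√10/1985 ≈ -1307.0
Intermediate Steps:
I(u, K) = K - 25*u
p(l) = (-6 + l)/(-45 + l) (p(l) = (l - 6)/(l - 45) = (-6 + l)/(-45 + l))
p(o(-6, 2)) + I(55, 68) = (-6 + √((-6)² + 2²))/(-45 + √((-6)² + 2²)) + (68 - 25*55) = (-6 + √(36 + 4))/(-45 + √(36 + 4)) + (68 - 1375) = (-6 + √40)/(-45 + √40) - 1307 = (-6 + 2*√10)/(-45 + 2*√10) - 1307 = -1307 + (-6 + 2*√10)/(-45 + 2*√10)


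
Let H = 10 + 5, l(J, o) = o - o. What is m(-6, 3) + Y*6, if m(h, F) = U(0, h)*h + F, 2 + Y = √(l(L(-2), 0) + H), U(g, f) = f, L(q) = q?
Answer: 27 + 6*√15 ≈ 50.238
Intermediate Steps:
l(J, o) = 0
H = 15
Y = -2 + √15 (Y = -2 + √(0 + 15) = -2 + √15 ≈ 1.8730)
m(h, F) = F + h² (m(h, F) = h*h + F = h² + F = F + h²)
m(-6, 3) + Y*6 = (3 + (-6)²) + (-2 + √15)*6 = (3 + 36) + (-12 + 6*√15) = 39 + (-12 + 6*√15) = 27 + 6*√15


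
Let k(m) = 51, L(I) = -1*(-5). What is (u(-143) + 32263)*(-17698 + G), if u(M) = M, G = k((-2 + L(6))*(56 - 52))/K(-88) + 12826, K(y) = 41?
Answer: -6414396120/41 ≈ -1.5645e+8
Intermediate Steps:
L(I) = 5
G = 525917/41 (G = 51/41 + 12826 = 525917/41 ≈ 12827.)
(u(-143) + 32263)*(-17698 + G) = (-143 + 32263)*(-17698 + 525917/41) = 32120*(-199701/41) = -6414396120/41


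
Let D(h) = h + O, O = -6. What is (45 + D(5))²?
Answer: 1936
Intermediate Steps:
D(h) = -6 + h (D(h) = h - 6 = -6 + h)
(45 + D(5))² = (45 + (-6 + 5))² = (45 - 1)² = 44² = 1936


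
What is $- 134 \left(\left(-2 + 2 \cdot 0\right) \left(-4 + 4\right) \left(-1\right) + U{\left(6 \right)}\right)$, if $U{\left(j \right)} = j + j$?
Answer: $-1608$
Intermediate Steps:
$U{\left(j \right)} = 2 j$
$- 134 \left(\left(-2 + 2 \cdot 0\right) \left(-4 + 4\right) \left(-1\right) + U{\left(6 \right)}\right) = - 134 \left(\left(-2 + 2 \cdot 0\right) \left(-4 + 4\right) \left(-1\right) + 2 \cdot 6\right) = - 134 \left(\left(-2 + 0\right) 0 \left(-1\right) + 12\right) = - 134 \left(\left(-2\right) 0 \left(-1\right) + 12\right) = - 134 \left(0 \left(-1\right) + 12\right) = - 134 \left(0 + 12\right) = \left(-134\right) 12 = -1608$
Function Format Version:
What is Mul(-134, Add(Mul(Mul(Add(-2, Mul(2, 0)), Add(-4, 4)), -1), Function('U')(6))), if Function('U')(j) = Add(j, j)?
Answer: -1608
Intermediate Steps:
Function('U')(j) = Mul(2, j)
Mul(-134, Add(Mul(Mul(Add(-2, Mul(2, 0)), Add(-4, 4)), -1), Function('U')(6))) = Mul(-134, Add(Mul(Mul(Add(-2, Mul(2, 0)), Add(-4, 4)), -1), Mul(2, 6))) = Mul(-134, Add(Mul(Mul(Add(-2, 0), 0), -1), 12)) = Mul(-134, Add(Mul(Mul(-2, 0), -1), 12)) = Mul(-134, Add(Mul(0, -1), 12)) = Mul(-134, Add(0, 12)) = Mul(-134, 12) = -1608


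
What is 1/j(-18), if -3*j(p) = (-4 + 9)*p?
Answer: 1/30 ≈ 0.033333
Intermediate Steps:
j(p) = -5*p/3 (j(p) = -(-4 + 9)*p/3 = -5*p/3)
1/j(-18) = 1/(-5/3*(-18)) = 1/30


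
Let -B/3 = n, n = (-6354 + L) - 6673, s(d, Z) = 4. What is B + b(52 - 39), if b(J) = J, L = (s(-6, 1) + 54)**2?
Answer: 29002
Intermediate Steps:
L = 3364 (L = (4 + 54)**2 = 58**2 = 3364)
n = -9663 (n = (-6354 + 3364) - 6673 = -2990 - 6673 = -9663)
B = 28989 (B = -3*(-9663) = 28989)
B + b(52 - 39) = 28989 + (52 - 39) = 28989 + 13 = 29002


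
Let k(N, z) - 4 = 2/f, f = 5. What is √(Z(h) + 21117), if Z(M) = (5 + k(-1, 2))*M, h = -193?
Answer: √482570/5 ≈ 138.93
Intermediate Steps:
k(N, z) = 22/5 (k(N, z) = 4 + 2/5 = 4 + 2*(⅕) = 4 + ⅖ = 22/5)
Z(M) = 47*M/5 (Z(M) = (5 + 22/5)*M = 47*M/5)
√(Z(h) + 21117) = √((47/5)*(-193) + 21117) = √(-9071/5 + 21117) = √(96514/5) = √482570/5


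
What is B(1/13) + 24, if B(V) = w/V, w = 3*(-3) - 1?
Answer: -106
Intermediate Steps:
w = -10 (w = -9 - 1 = -10)
B(V) = -10/V
B(1/13) + 24 = -10/(1/13) + 24 = -10/1/13 + 24 = -10*13 + 24 = -130 + 24 = -106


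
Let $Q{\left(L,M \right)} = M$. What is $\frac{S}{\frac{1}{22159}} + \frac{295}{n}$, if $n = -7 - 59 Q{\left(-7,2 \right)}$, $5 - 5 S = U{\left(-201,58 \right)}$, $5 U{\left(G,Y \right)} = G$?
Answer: $200315$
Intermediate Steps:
$U{\left(G,Y \right)} = \frac{G}{5}$
$S = \frac{226}{25}$ ($S = 1 - \frac{\frac{1}{5} \left(-201\right)}{5} = 1 - - \frac{201}{25} = 1 + \frac{201}{25} = \frac{226}{25} \approx 9.04$)
$n = -125$ ($n = -7 - 118 = -125$)
$\frac{S}{\frac{1}{22159}} + \frac{295}{n} = \frac{226}{25 \cdot \frac{1}{22159}} + \frac{295}{-125} = \frac{226 \frac{1}{\frac{1}{22159}}}{25} + 295 \left(- \frac{1}{125}\right) = \frac{226}{25} \cdot 22159 - \frac{59}{25} = \frac{5007934}{25} - \frac{59}{25} = 200315$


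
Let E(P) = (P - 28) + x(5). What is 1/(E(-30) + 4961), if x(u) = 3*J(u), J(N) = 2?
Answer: 1/4909 ≈ 0.00020371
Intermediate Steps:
x(u) = 6 (x(u) = 3*2 = 6)
E(P) = -22 + P (E(P) = (P - 28) + 6 = (-28 + P) + 6 = -22 + P)
1/(E(-30) + 4961) = 1/((-22 - 30) + 4961) = 1/(-52 + 4961) = 1/4909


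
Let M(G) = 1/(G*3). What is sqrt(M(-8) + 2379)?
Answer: sqrt(342570)/12 ≈ 48.775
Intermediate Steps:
M(G) = 1/(3*G)
sqrt(M(-8) + 2379) = sqrt((1/3)/(-8) + 2379) = sqrt((1/3)*(-1/8) + 2379) = sqrt(-1/24 + 2379) = sqrt(57095/24) = sqrt(342570)/12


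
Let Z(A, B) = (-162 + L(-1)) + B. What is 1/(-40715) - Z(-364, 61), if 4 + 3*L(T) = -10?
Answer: 12906652/122145 ≈ 105.67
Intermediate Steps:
L(T) = -14/3 (L(T) = -4/3 + (⅓)*(-10) = -4/3 - 10/3 = -14/3)
Z(A, B) = -500/3 + B (Z(A, B) = (-162 - 14/3) + B = -500/3 + B)
1/(-40715) - Z(-364, 61) = 1/(-40715) - (-500/3 + 61) = -1/40715 - 1*(-317/3) = -1/40715 + 317/3 = 12906652/122145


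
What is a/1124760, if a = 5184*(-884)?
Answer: -14688/3605 ≈ -4.0743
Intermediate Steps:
a = -4582656
a/1124760 = -4582656/1124760 = -4582656*1/1124760 = -14688/3605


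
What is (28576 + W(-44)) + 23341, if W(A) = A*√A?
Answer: 51917 - 88*I*√11 ≈ 51917.0 - 291.86*I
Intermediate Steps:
W(A) = A^(3/2)
(28576 + W(-44)) + 23341 = (28576 + (-44)^(3/2)) + 23341 = (28576 - 88*I*√11) + 23341 = 51917 - 88*I*√11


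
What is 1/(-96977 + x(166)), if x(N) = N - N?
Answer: -1/96977 ≈ -1.0312e-5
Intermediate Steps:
x(N) = 0
1/(-96977 + x(166)) = 1/(-96977 + 0) = 1/(-96977) = -1/96977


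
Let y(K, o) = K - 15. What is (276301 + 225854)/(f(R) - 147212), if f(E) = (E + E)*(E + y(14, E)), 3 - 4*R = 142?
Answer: -4017240/1157819 ≈ -3.4697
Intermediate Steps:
R = -139/4 (R = ¾ - ¼*142 = ¾ - 71/2 = -139/4 ≈ -34.750)
y(K, o) = -15 + K
f(E) = 2*E*(-1 + E) (f(E) = (E + E)*(E + (-15 + 14)) = (2*E)*(E - 1) = (2*E)*(-1 + E) = 2*E*(-1 + E))
(276301 + 225854)/(f(R) - 147212) = (276301 + 225854)/(2*(-139/4)*(-1 - 139/4) - 147212) = 502155/(2*(-139/4)*(-143/4) - 147212) = 502155/(19877/8 - 147212) = 502155/(-1157819/8) = 502155*(-8/1157819) = -4017240/1157819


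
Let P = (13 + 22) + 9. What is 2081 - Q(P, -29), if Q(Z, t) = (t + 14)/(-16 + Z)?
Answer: 58283/28 ≈ 2081.5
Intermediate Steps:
P = 44 (P = 35 + 9 = 44)
Q(Z, t) = (14 + t)/(-16 + Z)
2081 - Q(P, -29) = 2081 - (14 - 29)/(-16 + 44) = 2081 - (-15)/28 = 2081 - 1*(-15/28) = 2081 + 15/28 = 58283/28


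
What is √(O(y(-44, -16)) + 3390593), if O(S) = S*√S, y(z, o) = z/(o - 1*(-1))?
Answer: √(762883425 + 88*√165)/15 ≈ 1841.4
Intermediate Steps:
y(z, o) = z/(1 + o) (y(z, o) = z/(o + 1) = z/(1 + o))
O(S) = S^(3/2)
√(O(y(-44, -16)) + 3390593) = √((-44/(1 - 16))^(3/2) + 3390593) = √((-44/(-15))^(3/2) + 3390593) = √((-44*(-1/15))^(3/2) + 3390593) = √((44/15)^(3/2) + 3390593) = √(88*√165/225 + 3390593) = √(3390593 + 88*√165/225)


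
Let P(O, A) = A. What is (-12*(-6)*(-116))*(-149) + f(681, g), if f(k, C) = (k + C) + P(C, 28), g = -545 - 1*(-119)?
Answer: 1244731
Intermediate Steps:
g = -426 (g = -545 + 119 = -426)
f(k, C) = 28 + C + k (f(k, C) = (k + C) + 28 = (C + k) + 28 = 28 + C + k)
(-12*(-6)*(-116))*(-149) + f(681, g) = (-12*(-6)*(-116))*(-149) + (28 - 426 + 681) = (72*(-116))*(-149) + 283 = -8352*(-149) + 283 = 1244448 + 283 = 1244731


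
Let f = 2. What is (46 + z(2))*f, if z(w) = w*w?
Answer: 100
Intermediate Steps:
z(w) = w**2
(46 + z(2))*f = (46 + 2**2)*2 = (46 + 4)*2 = 50*2 = 100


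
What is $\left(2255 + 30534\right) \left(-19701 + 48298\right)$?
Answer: $937667033$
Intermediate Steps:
$\left(2255 + 30534\right) \left(-19701 + 48298\right) = 32789 \cdot 28597 = 937667033$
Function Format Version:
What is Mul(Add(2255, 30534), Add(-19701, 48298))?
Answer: 937667033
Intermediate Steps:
Mul(Add(2255, 30534), Add(-19701, 48298)) = Mul(32789, 28597) = 937667033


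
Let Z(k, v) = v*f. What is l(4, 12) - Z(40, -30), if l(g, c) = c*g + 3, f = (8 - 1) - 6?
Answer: 81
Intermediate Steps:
f = 1 (f = 7 - 6 = 1)
l(g, c) = 3 + c*g
Z(k, v) = v (Z(k, v) = v*1 = v)
l(4, 12) - Z(40, -30) = (3 + 12*4) - 1*(-30) = (3 + 48) + 30 = 51 + 30 = 81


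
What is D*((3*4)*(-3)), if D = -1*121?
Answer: 4356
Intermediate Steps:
D = -121
D*((3*4)*(-3)) = -121*3*4*(-3) = -1452*(-3) = -121*(-36) = 4356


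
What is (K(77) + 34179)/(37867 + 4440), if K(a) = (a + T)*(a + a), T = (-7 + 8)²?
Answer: 46191/42307 ≈ 1.0918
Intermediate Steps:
T = 1 (T = 1² = 1)
K(a) = 2*a*(1 + a) (K(a) = (a + 1)*(a + a) = (1 + a)*(2*a) = 2*a*(1 + a))
(K(77) + 34179)/(37867 + 4440) = (2*77*(1 + 77) + 34179)/(37867 + 4440) = (2*77*78 + 34179)/42307 = (12012 + 34179)*(1/42307) = 46191*(1/42307) = 46191/42307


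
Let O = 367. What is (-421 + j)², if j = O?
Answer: 2916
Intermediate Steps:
j = 367
(-421 + j)² = (-421 + 367)² = (-54)² = 2916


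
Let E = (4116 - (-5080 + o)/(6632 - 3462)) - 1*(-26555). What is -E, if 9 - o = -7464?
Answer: -97224677/3170 ≈ -30670.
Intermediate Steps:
o = 7473 (o = 9 - 1*(-7464) = 9 + 7464 = 7473)
E = 97224677/3170 (E = (4116 - (-5080 + 7473)/(6632 - 3462)) - 1*(-26555) = (4116 - 2393/3170) + 26555 = 13045327/3170 + 26555 = 97224677/3170 ≈ 30670.)
-E = -1*97224677/3170 = -97224677/3170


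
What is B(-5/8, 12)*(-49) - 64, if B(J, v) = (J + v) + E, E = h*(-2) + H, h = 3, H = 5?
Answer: -4579/8 ≈ -572.38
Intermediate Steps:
E = -1 (E = 3*(-2) + 5 = -6 + 5 = -1)
B(J, v) = -1 + J + v (B(J, v) = (J + v) - 1 = -1 + J + v)
B(-5/8, 12)*(-49) - 64 = (-1 - 5/8 + 12)*(-49) - 64 = (83/8)*(-49) - 64 = -4067/8 - 64 = -4579/8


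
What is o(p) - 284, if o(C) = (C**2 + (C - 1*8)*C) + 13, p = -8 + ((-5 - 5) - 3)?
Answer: 779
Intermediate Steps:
p = -21 (p = -8 + (-10 - 3) = -8 - 13 = -21)
o(C) = 13 + C**2 + C*(-8 + C) (o(C) = (C**2 + (C - 8)*C) + 13 = (C**2 + (-8 + C)*C) + 13 = (C**2 + C*(-8 + C)) + 13 = 13 + C**2 + C*(-8 + C))
o(p) - 284 = (13 - 8*(-21) + 2*(-21)**2) - 284 = (13 + 168 + 2*441) - 284 = (13 + 168 + 882) - 284 = 1063 - 284 = 779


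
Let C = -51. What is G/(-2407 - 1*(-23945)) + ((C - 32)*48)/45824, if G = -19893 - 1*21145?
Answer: -61447897/30842416 ≈ -1.9923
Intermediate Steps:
G = -41038 (G = -19893 - 21145 = -41038)
G/(-2407 - 1*(-23945)) + ((C - 32)*48)/45824 = -41038/(-2407 - 1*(-23945)) + ((-51 - 32)*48)/45824 = -41038/(-2407 + 23945) - 83*48*(1/45824) = -41038/21538 - 3984*1/45824 = -41038*1/21538 - 249/2864 = -20519/10769 - 249/2864 = -61447897/30842416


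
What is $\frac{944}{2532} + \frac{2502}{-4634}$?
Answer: $- \frac{245071}{1466661} \approx -0.16709$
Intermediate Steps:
$\frac{944}{2532} + \frac{2502}{-4634} = 944 \cdot \frac{1}{2532} + 2502 \left(- \frac{1}{4634}\right) = \frac{236}{633} - \frac{1251}{2317} = - \frac{245071}{1466661}$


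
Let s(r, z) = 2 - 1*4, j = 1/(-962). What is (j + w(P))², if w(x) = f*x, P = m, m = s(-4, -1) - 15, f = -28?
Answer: 209682483921/925444 ≈ 2.2658e+5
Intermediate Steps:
j = -1/962 ≈ -0.0010395
s(r, z) = -2 (s(r, z) = 2 - 4 = -2)
m = -17 (m = -2 - 15 = -17)
P = -17
w(x) = -28*x
(j + w(P))² = (-1/962 - 28*(-17))² = (-1/962 + 476)² = (457911/962)² = 209682483921/925444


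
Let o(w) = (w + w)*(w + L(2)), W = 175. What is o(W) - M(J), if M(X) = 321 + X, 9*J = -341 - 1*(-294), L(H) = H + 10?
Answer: 586208/9 ≈ 65134.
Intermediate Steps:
L(H) = 10 + H
J = -47/9 (J = (-341 - 1*(-294))/9 = (-341 + 294)/9 = (1/9)*(-47) = -47/9 ≈ -5.2222)
o(w) = 2*w*(12 + w) (o(w) = (w + w)*(w + (10 + 2)) = (2*w)*(w + 12) = (2*w)*(12 + w) = 2*w*(12 + w))
o(W) - M(J) = 2*175*(12 + 175) - (321 - 47/9) = 2*175*187 - 1*2842/9 = 65450 - 2842/9 = 586208/9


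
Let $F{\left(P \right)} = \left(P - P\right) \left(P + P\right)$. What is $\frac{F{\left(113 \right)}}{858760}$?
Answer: $0$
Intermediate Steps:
$F{\left(P \right)} = 0$ ($F{\left(P \right)} = 0 \cdot 2 P = 0$)
$\frac{F{\left(113 \right)}}{858760} = \frac{0}{858760} = 0 \cdot \frac{1}{858760} = 0$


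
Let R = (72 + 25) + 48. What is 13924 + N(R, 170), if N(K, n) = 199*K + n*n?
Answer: 71679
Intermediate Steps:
R = 145 (R = 97 + 48 = 145)
N(K, n) = n**2 + 199*K (N(K, n) = 199*K + n**2 = n**2 + 199*K)
13924 + N(R, 170) = 13924 + (170**2 + 199*145) = 13924 + (28900 + 28855) = 13924 + 57755 = 71679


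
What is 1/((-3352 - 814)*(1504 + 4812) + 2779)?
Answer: -1/26309677 ≈ -3.8009e-8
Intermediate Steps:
1/((-3352 - 814)*(1504 + 4812) + 2779) = 1/(-4166*6316 + 2779) = 1/(-26312456 + 2779) = 1/(-26309677) = -1/26309677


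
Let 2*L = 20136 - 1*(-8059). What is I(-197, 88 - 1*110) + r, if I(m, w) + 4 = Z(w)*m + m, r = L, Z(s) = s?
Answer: 36461/2 ≈ 18231.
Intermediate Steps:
L = 28195/2 (L = (20136 - 1*(-8059))/2 = (20136 + 8059)/2 = (½)*28195 = 28195/2 ≈ 14098.)
r = 28195/2 ≈ 14098.
I(m, w) = -4 + m + m*w (I(m, w) = -4 + (w*m + m) = -4 + (m*w + m) = -4 + (m + m*w) = -4 + m + m*w)
I(-197, 88 - 1*110) + r = (-4 - 197 - 197*(88 - 1*110)) + 28195/2 = (-4 - 197 - 197*(88 - 110)) + 28195/2 = (-4 - 197 - 197*(-22)) + 28195/2 = (-4 - 197 + 4334) + 28195/2 = 4133 + 28195/2 = 36461/2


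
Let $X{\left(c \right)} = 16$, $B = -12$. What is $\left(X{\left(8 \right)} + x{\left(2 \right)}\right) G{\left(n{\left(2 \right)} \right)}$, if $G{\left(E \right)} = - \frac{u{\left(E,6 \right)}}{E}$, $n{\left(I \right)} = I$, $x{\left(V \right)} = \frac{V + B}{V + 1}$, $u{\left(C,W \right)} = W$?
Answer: $-38$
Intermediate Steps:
$x{\left(V \right)} = \frac{-12 + V}{1 + V}$ ($x{\left(V \right)} = \frac{V - 12}{V + 1} = \frac{-12 + V}{1 + V}$)
$G{\left(E \right)} = - \frac{6}{E}$
$\left(X{\left(8 \right)} + x{\left(2 \right)}\right) G{\left(n{\left(2 \right)} \right)} = \left(16 + \frac{-12 + 2}{1 + 2}\right) \left(- \frac{6}{2}\right) = \left(16 + \frac{1}{3} \left(-10\right)\right) \left(\left(-6\right) \frac{1}{2}\right) = \left(16 + \frac{1}{3} \left(-10\right)\right) \left(-3\right) = \left(16 - \frac{10}{3}\right) \left(-3\right) = \frac{38}{3} \left(-3\right) = -38$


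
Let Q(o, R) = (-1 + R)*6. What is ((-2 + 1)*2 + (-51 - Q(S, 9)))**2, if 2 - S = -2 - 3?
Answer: 10201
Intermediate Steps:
S = 7 (S = 2 - (-2 - 3) = 2 - 1*(-5) = 2 + 5 = 7)
Q(o, R) = -6 + 6*R
((-2 + 1)*2 + (-51 - Q(S, 9)))**2 = ((-2 + 1)*2 + (-51 - (-6 + 6*9)))**2 = (-1*2 + (-51 - (-6 + 54)))**2 = (-2 + (-51 - 1*48))**2 = (-2 + (-51 - 48))**2 = (-2 - 99)**2 = (-101)**2 = 10201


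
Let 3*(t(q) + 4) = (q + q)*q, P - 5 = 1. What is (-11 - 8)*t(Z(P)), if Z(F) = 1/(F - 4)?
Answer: 437/6 ≈ 72.833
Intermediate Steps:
P = 6 (P = 5 + 1 = 6)
Z(F) = 1/(-4 + F)
t(q) = -4 + 2*q²/3 (t(q) = -4 + ((q + q)*q)/3 = -4 + ((2*q)*q)/3 = -4 + (2*q²)/3 = -4 + 2*q²/3)
(-11 - 8)*t(Z(P)) = (-11 - 8)*(-4 + 2*(1/(-4 + 6))²/3) = -19*(-4 + 2*(1/2)²/3) = -19*(-4 + 2*(½)²/3) = -19*(-4 + (⅔)*(¼)) = -19*(-4 + ⅙) = -19*(-23/6) = 437/6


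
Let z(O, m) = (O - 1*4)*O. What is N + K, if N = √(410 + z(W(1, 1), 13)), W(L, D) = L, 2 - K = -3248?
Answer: 3250 + √407 ≈ 3270.2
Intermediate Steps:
K = 3250 (K = 2 - 1*(-3248) = 2 + 3248 = 3250)
z(O, m) = O*(-4 + O) (z(O, m) = (O - 4)*O = (-4 + O)*O = O*(-4 + O))
N = √407 (N = √(410 + 1*(-4 + 1)) = √(410 + 1*(-3)) = √(410 - 3) = √407 ≈ 20.174)
N + K = √407 + 3250 = 3250 + √407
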